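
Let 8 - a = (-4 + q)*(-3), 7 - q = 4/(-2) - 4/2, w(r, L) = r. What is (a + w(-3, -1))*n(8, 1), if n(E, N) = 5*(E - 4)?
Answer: 520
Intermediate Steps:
q = 11 (q = 7 - (4/(-2) - 4/2) = 7 - (4*(-1/2) - 4*1/2) = 7 - (-2 - 2) = 7 - 1*(-4) = 7 + 4 = 11)
n(E, N) = -20 + 5*E (n(E, N) = 5*(-4 + E) = -20 + 5*E)
a = 29 (a = 8 - (-4 + 11)*(-3) = 8 - 7*(-3) = 8 - 1*(-21) = 8 + 21 = 29)
(a + w(-3, -1))*n(8, 1) = (29 - 3)*(-20 + 5*8) = 26*(-20 + 40) = 26*20 = 520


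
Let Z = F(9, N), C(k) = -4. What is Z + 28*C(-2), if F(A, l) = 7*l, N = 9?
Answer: -49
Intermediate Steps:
Z = 63 (Z = 7*9 = 63)
Z + 28*C(-2) = 63 + 28*(-4) = 63 - 112 = -49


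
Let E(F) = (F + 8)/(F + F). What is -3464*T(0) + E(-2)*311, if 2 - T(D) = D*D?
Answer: -14789/2 ≈ -7394.5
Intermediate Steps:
T(D) = 2 - D² (T(D) = 2 - D*D = 2 - D²)
E(F) = (8 + F)/(2*F) (E(F) = (8 + F)/((2*F)) = (8 + F)*(1/(2*F)) = (8 + F)/(2*F))
-3464*T(0) + E(-2)*311 = -3464*(2 - 1*0²) + ((½)*(8 - 2)/(-2))*311 = -3464*(2 - 1*0) + ((½)*(-½)*6)*311 = -3464*(2 + 0) - 3/2*311 = -3464*2 - 933/2 = -6928 - 933/2 = -14789/2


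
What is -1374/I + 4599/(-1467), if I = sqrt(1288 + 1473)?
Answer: -511/163 - 1374*sqrt(2761)/2761 ≈ -29.284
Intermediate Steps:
I = sqrt(2761) ≈ 52.545
-1374/I + 4599/(-1467) = -1374*sqrt(2761)/2761 + 4599/(-1467) = -1374*sqrt(2761)/2761 + 4599*(-1/1467) = -1374*sqrt(2761)/2761 - 511/163 = -511/163 - 1374*sqrt(2761)/2761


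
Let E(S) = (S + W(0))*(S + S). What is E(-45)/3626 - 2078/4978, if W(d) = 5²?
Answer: 356393/4512557 ≈ 0.078978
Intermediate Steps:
W(d) = 25
E(S) = 2*S*(25 + S) (E(S) = (S + 25)*(S + S) = (25 + S)*(2*S) = 2*S*(25 + S))
E(-45)/3626 - 2078/4978 = (2*(-45)*(25 - 45))/3626 - 2078/4978 = (2*(-45)*(-20))*(1/3626) - 2078*1/4978 = 1800*(1/3626) - 1039/2489 = 900/1813 - 1039/2489 = 356393/4512557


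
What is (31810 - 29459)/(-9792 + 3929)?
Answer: -2351/5863 ≈ -0.40099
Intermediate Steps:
(31810 - 29459)/(-9792 + 3929) = 2351/(-5863) = 2351*(-1/5863) = -2351/5863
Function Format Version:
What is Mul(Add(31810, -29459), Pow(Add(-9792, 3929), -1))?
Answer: Rational(-2351, 5863) ≈ -0.40099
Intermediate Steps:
Mul(Add(31810, -29459), Pow(Add(-9792, 3929), -1)) = Mul(2351, Pow(-5863, -1)) = Mul(2351, Rational(-1, 5863)) = Rational(-2351, 5863)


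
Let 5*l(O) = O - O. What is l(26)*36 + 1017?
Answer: 1017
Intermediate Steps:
l(O) = 0 (l(O) = (O - O)/5 = (⅕)*0 = 0)
l(26)*36 + 1017 = 0*36 + 1017 = 0 + 1017 = 1017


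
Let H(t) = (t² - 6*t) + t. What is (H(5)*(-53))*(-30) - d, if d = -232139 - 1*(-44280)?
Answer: 187859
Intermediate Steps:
H(t) = t² - 5*t
d = -187859 (d = -232139 + 44280 = -187859)
(H(5)*(-53))*(-30) - d = ((5*(-5 + 5))*(-53))*(-30) - 1*(-187859) = ((5*0)*(-53))*(-30) + 187859 = (0*(-53))*(-30) + 187859 = 0*(-30) + 187859 = 0 + 187859 = 187859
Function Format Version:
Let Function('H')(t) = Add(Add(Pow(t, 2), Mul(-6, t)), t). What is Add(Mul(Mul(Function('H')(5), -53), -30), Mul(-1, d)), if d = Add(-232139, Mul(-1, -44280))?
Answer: 187859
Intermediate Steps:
Function('H')(t) = Add(Pow(t, 2), Mul(-5, t))
d = -187859 (d = Add(-232139, 44280) = -187859)
Add(Mul(Mul(Function('H')(5), -53), -30), Mul(-1, d)) = Add(Mul(Mul(Mul(5, Add(-5, 5)), -53), -30), Mul(-1, -187859)) = Add(Mul(Mul(Mul(5, 0), -53), -30), 187859) = Add(Mul(Mul(0, -53), -30), 187859) = Add(Mul(0, -30), 187859) = Add(0, 187859) = 187859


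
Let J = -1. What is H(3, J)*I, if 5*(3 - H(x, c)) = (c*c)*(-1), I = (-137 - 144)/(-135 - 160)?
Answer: 4496/1475 ≈ 3.0481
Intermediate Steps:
I = 281/295 (I = -281/(-295) = -281*(-1/295) = 281/295 ≈ 0.95254)
H(x, c) = 3 + c**2/5 (H(x, c) = 3 - c*c*(-1)/5 = 3 - c**2*(-1)/5 = 3 - (-1)*c**2/5 = 3 + c**2/5)
H(3, J)*I = (3 + (1/5)*(-1)**2)*(281/295) = (3 + (1/5)*1)*(281/295) = (3 + 1/5)*(281/295) = (16/5)*(281/295) = 4496/1475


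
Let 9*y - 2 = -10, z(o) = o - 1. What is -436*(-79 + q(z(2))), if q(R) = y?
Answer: 313484/9 ≈ 34832.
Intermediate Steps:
z(o) = -1 + o
y = -8/9 (y = 2/9 + (⅑)*(-10) = 2/9 - 10/9 = -8/9 ≈ -0.88889)
q(R) = -8/9
-436*(-79 + q(z(2))) = -436*(-79 - 8/9) = -436*(-719/9) = 313484/9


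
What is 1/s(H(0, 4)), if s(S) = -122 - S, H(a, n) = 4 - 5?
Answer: -1/121 ≈ -0.0082645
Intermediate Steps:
H(a, n) = -1
1/s(H(0, 4)) = 1/(-122 - 1*(-1)) = 1/(-122 + 1) = 1/(-121) = -1/121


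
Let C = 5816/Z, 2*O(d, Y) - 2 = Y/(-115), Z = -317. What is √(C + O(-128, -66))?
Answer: 2*I*√5668059855/36455 ≈ 4.1304*I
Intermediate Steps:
O(d, Y) = 1 - Y/230 (O(d, Y) = 1 + (Y/(-115))/2 = 1 + (Y*(-1/115))/2 = 1 + (-Y/115)/2 = 1 - Y/230)
C = -5816/317 (C = 5816/(-317) = 5816*(-1/317) = -5816/317 ≈ -18.347)
√(C + O(-128, -66)) = √(-5816/317 + (1 - 1/230*(-66))) = √(-5816/317 + (1 + 33/115)) = √(-5816/317 + 148/115) = √(-621924/36455) = 2*I*√5668059855/36455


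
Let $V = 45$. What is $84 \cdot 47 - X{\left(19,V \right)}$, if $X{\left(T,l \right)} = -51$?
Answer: $3999$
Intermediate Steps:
$84 \cdot 47 - X{\left(19,V \right)} = 84 \cdot 47 - -51 = 3948 + 51 = 3999$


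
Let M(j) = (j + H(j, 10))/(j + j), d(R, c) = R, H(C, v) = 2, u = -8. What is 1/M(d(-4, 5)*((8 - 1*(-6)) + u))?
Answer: 24/11 ≈ 2.1818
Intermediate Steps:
M(j) = (2 + j)/(2*j) (M(j) = (j + 2)/(j + j) = (2 + j)/((2*j)) = (2 + j)*(1/(2*j)) = (2 + j)/(2*j))
1/M(d(-4, 5)*((8 - 1*(-6)) + u)) = 1/((2 - 4*((8 - 1*(-6)) - 8))/(2*((-4*((8 - 1*(-6)) - 8))))) = 1/((2 - 4*((8 + 6) - 8))/(2*((-4*((8 + 6) - 8))))) = 1/((2 - 4*(14 - 8))/(2*((-4*(14 - 8))))) = 1/((2 - 4*6)/(2*((-4*6)))) = 1/((1/2)*(2 - 24)/(-24)) = 1/((1/2)*(-1/24)*(-22)) = 1/(11/24) = 24/11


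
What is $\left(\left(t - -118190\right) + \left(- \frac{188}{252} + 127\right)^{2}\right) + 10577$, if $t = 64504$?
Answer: $\frac{830358715}{3969} \approx 2.0921 \cdot 10^{5}$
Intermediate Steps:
$\left(\left(t - -118190\right) + \left(- \frac{188}{252} + 127\right)^{2}\right) + 10577 = \left(\left(64504 - -118190\right) + \left(- \frac{188}{252} + 127\right)^{2}\right) + 10577 = \left(\left(64504 + 118190\right) + \left(\left(-188\right) \frac{1}{252} + 127\right)^{2}\right) + 10577 = \left(182694 + \left(- \frac{47}{63} + 127\right)^{2}\right) + 10577 = \left(182694 + \left(\frac{7954}{63}\right)^{2}\right) + 10577 = \left(182694 + \frac{63266116}{3969}\right) + 10577 = \frac{788378602}{3969} + 10577 = \frac{830358715}{3969}$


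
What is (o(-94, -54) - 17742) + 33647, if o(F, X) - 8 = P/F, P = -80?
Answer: 747951/47 ≈ 15914.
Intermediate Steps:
o(F, X) = 8 - 80/F
(o(-94, -54) - 17742) + 33647 = ((8 - 80/(-94)) - 17742) + 33647 = ((8 - 80*(-1/94)) - 17742) + 33647 = ((8 + 40/47) - 17742) + 33647 = (416/47 - 17742) + 33647 = -833458/47 + 33647 = 747951/47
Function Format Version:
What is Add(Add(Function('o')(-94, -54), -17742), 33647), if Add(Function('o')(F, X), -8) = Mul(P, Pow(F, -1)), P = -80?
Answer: Rational(747951, 47) ≈ 15914.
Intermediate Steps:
Function('o')(F, X) = Add(8, Mul(-80, Pow(F, -1)))
Add(Add(Function('o')(-94, -54), -17742), 33647) = Add(Add(Add(8, Mul(-80, Pow(-94, -1))), -17742), 33647) = Add(Add(Add(8, Mul(-80, Rational(-1, 94))), -17742), 33647) = Add(Add(Add(8, Rational(40, 47)), -17742), 33647) = Add(Add(Rational(416, 47), -17742), 33647) = Add(Rational(-833458, 47), 33647) = Rational(747951, 47)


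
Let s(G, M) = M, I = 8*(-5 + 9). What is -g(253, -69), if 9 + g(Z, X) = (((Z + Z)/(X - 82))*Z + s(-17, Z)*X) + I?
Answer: 2760552/151 ≈ 18282.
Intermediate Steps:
I = 32 (I = 8*4 = 32)
g(Z, X) = 23 + X*Z + 2*Z**2/(-82 + X) (g(Z, X) = -9 + ((((Z + Z)/(X - 82))*Z + Z*X) + 32) = -9 + ((((2*Z)/(-82 + X))*Z + X*Z) + 32) = -9 + (((2*Z/(-82 + X))*Z + X*Z) + 32) = -9 + ((2*Z**2/(-82 + X) + X*Z) + 32) = -9 + ((X*Z + 2*Z**2/(-82 + X)) + 32) = -9 + (32 + X*Z + 2*Z**2/(-82 + X)) = 23 + X*Z + 2*Z**2/(-82 + X))
-g(253, -69) = -(-1886 + 2*253**2 + 23*(-69) + 253*(-69)**2 - 82*(-69)*253)/(-82 - 69) = -(-1886 + 2*64009 - 1587 + 253*4761 + 1431474)/(-151) = -(-1)*(-1886 + 128018 - 1587 + 1204533 + 1431474)/151 = -(-1)*2760552/151 = -1*(-2760552/151) = 2760552/151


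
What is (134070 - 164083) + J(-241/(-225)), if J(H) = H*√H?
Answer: -30013 + 241*√241/3375 ≈ -30012.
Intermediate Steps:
J(H) = H^(3/2)
(134070 - 164083) + J(-241/(-225)) = (134070 - 164083) + (-241/(-225))^(3/2) = -30013 + (-241*(-1/225))^(3/2) = -30013 + (241/225)^(3/2) = -30013 + 241*√241/3375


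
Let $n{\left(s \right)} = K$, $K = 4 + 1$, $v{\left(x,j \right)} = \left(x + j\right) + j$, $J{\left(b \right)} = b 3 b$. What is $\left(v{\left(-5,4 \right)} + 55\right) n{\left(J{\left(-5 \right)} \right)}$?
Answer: $290$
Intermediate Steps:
$J{\left(b \right)} = 3 b^{2}$ ($J{\left(b \right)} = 3 b b = 3 b^{2}$)
$v{\left(x,j \right)} = x + 2 j$ ($v{\left(x,j \right)} = \left(j + x\right) + j = x + 2 j$)
$K = 5$
$n{\left(s \right)} = 5$
$\left(v{\left(-5,4 \right)} + 55\right) n{\left(J{\left(-5 \right)} \right)} = \left(\left(-5 + 2 \cdot 4\right) + 55\right) 5 = \left(\left(-5 + 8\right) + 55\right) 5 = \left(3 + 55\right) 5 = 58 \cdot 5 = 290$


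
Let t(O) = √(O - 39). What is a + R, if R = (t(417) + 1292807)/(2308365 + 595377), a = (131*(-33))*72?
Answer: -903805827145/2903742 + √42/967914 ≈ -3.1126e+5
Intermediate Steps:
t(O) = √(-39 + O)
a = -311256 (a = -4323*72 = -311256)
R = 1292807/2903742 + √42/967914 (R = (√(-39 + 417) + 1292807)/(2308365 + 595377) = (√378 + 1292807)/2903742 = (3*√42 + 1292807)*(1/2903742) = (1292807 + 3*√42)*(1/2903742) = 1292807/2903742 + √42/967914 ≈ 0.44523)
a + R = -311256 + (1292807/2903742 + √42/967914) = -903805827145/2903742 + √42/967914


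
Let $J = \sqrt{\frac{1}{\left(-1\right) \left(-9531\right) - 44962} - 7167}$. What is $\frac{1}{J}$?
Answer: $- \frac{i \sqrt{8997134774518}}{253933978} \approx - 0.011812 i$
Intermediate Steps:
$J = \frac{i \sqrt{8997134774518}}{35431}$ ($J = \sqrt{\frac{1}{9531 - 44962} - 7167} = \sqrt{\frac{1}{-35431} - 7167} = \sqrt{- \frac{1}{35431} - 7167} = \sqrt{- \frac{253933978}{35431}} = \frac{i \sqrt{8997134774518}}{35431} \approx 84.658 i$)
$\frac{1}{J} = \frac{1}{\frac{1}{35431} i \sqrt{8997134774518}} = - \frac{i \sqrt{8997134774518}}{253933978}$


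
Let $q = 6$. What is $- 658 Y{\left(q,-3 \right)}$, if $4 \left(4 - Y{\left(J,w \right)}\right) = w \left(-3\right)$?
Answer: $- \frac{2303}{2} \approx -1151.5$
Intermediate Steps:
$Y{\left(J,w \right)} = 4 + \frac{3 w}{4}$ ($Y{\left(J,w \right)} = 4 - \frac{w \left(-3\right)}{4} = 4 - \frac{\left(-3\right) w}{4} = 4 + \frac{3 w}{4}$)
$- 658 Y{\left(q,-3 \right)} = - 658 \left(4 + \frac{3}{4} \left(-3\right)\right) = - 658 \left(4 - \frac{9}{4}\right) = \left(-658\right) \frac{7}{4} = - \frac{2303}{2}$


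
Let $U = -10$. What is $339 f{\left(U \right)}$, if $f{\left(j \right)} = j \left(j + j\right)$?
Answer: $67800$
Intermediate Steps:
$f{\left(j \right)} = 2 j^{2}$ ($f{\left(j \right)} = j 2 j = 2 j^{2}$)
$339 f{\left(U \right)} = 339 \cdot 2 \left(-10\right)^{2} = 339 \cdot 2 \cdot 100 = 339 \cdot 200 = 67800$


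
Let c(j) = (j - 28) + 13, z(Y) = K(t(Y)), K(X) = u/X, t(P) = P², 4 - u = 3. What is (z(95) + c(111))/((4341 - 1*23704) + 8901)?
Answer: -866401/94419550 ≈ -0.0091761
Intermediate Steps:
u = 1 (u = 4 - 1*3 = 4 - 3 = 1)
K(X) = 1/X
z(Y) = Y⁻² (z(Y) = 1/(Y²) = Y⁻²)
c(j) = -15 + j (c(j) = (-28 + j) + 13 = -15 + j)
(z(95) + c(111))/((4341 - 1*23704) + 8901) = (95⁻² + (-15 + 111))/((4341 - 1*23704) + 8901) = (1/9025 + 96)/((4341 - 23704) + 8901) = 866401/(9025*(-19363 + 8901)) = (866401/9025)/(-10462) = (866401/9025)*(-1/10462) = -866401/94419550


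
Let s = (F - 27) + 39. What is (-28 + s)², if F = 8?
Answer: 64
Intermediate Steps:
s = 20 (s = (8 - 27) + 39 = -19 + 39 = 20)
(-28 + s)² = (-28 + 20)² = (-8)² = 64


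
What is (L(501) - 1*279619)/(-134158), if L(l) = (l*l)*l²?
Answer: -31500611191/67079 ≈ -4.6960e+5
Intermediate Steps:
L(l) = l⁴ (L(l) = l²*l² = l⁴)
(L(501) - 1*279619)/(-134158) = (501⁴ - 1*279619)/(-134158) = (63001502001 - 279619)*(-1/134158) = 63001222382*(-1/134158) = -31500611191/67079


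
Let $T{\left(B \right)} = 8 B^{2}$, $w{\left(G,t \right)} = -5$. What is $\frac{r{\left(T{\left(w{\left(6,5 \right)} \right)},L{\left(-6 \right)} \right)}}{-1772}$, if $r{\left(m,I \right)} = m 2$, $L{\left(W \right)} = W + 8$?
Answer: $- \frac{100}{443} \approx -0.22573$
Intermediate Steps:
$L{\left(W \right)} = 8 + W$
$r{\left(m,I \right)} = 2 m$
$\frac{r{\left(T{\left(w{\left(6,5 \right)} \right)},L{\left(-6 \right)} \right)}}{-1772} = \frac{2 \cdot 8 \left(-5\right)^{2}}{-1772} = 2 \cdot 8 \cdot 25 \left(- \frac{1}{1772}\right) = 2 \cdot 200 \left(- \frac{1}{1772}\right) = 400 \left(- \frac{1}{1772}\right) = - \frac{100}{443}$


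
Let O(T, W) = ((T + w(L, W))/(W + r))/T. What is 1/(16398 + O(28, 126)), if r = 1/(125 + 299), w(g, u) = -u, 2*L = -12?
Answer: 53425/876061666 ≈ 6.0983e-5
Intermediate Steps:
L = -6 (L = (1/2)*(-12) = -6)
r = 1/424 ≈ 0.0023585
O(T, W) = (T - W)/(T*(1/424 + W)) (O(T, W) = ((T - W)/(W + 1/424))/T = ((T - W)/(1/424 + W))/T = (T - W)/(T*(1/424 + W)))
1/(16398 + O(28, 126)) = 1/(16398 + 424*(28 - 1*126)/(28*(1 + 424*126))) = 1/(16398 + 424*(1/28)*(28 - 126)/(1 + 53424)) = 1/(16398 + 424*(1/28)*(-98)/53425) = 1/(16398 + 424*(1/28)*(1/53425)*(-98)) = 1/(16398 - 1484/53425) = 1/(876061666/53425) = 53425/876061666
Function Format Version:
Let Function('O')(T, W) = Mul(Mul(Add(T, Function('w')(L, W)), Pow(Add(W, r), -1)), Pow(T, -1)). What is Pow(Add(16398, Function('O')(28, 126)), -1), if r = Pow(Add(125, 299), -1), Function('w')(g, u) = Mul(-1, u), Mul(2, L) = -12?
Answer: Rational(53425, 876061666) ≈ 6.0983e-5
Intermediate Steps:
L = -6 (L = Mul(Rational(1, 2), -12) = -6)
r = Rational(1, 424) (r = Pow(424, -1) = Rational(1, 424) ≈ 0.0023585)
Function('O')(T, W) = Mul(Pow(T, -1), Pow(Add(Rational(1, 424), W), -1), Add(T, Mul(-1, W))) (Function('O')(T, W) = Mul(Mul(Add(T, Mul(-1, W)), Pow(Add(W, Rational(1, 424)), -1)), Pow(T, -1)) = Mul(Mul(Add(T, Mul(-1, W)), Pow(Add(Rational(1, 424), W), -1)), Pow(T, -1)) = Mul(Mul(Pow(Add(Rational(1, 424), W), -1), Add(T, Mul(-1, W))), Pow(T, -1)) = Mul(Pow(T, -1), Pow(Add(Rational(1, 424), W), -1), Add(T, Mul(-1, W))))
Pow(Add(16398, Function('O')(28, 126)), -1) = Pow(Add(16398, Mul(424, Pow(28, -1), Pow(Add(1, Mul(424, 126)), -1), Add(28, Mul(-1, 126)))), -1) = Pow(Add(16398, Mul(424, Rational(1, 28), Pow(Add(1, 53424), -1), Add(28, -126))), -1) = Pow(Add(16398, Mul(424, Rational(1, 28), Pow(53425, -1), -98)), -1) = Pow(Add(16398, Mul(424, Rational(1, 28), Rational(1, 53425), -98)), -1) = Pow(Add(16398, Rational(-1484, 53425)), -1) = Pow(Rational(876061666, 53425), -1) = Rational(53425, 876061666)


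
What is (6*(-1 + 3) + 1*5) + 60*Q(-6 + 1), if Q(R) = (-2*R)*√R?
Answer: 17 + 600*I*√5 ≈ 17.0 + 1341.6*I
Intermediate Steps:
Q(R) = -2*R^(3/2)
(6*(-1 + 3) + 1*5) + 60*Q(-6 + 1) = (6*(-1 + 3) + 1*5) + 60*(-2*(-6 + 1)^(3/2)) = (6*2 + 5) + 60*(-(-10)*I*√5) = (12 + 5) + 60*(-(-10)*I*√5) = 17 + 60*(10*I*√5) = 17 + 600*I*√5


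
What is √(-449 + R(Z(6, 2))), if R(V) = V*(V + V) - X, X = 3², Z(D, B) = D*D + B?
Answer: 9*√30 ≈ 49.295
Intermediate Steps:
Z(D, B) = B + D² (Z(D, B) = D² + B = B + D²)
X = 9
R(V) = -9 + 2*V² (R(V) = V*(V + V) - 1*9 = V*(2*V) - 9 = 2*V² - 9 = -9 + 2*V²)
√(-449 + R(Z(6, 2))) = √(-449 + (-9 + 2*(2 + 6²)²)) = √(-449 + (-9 + 2*(2 + 36)²)) = √(-449 + (-9 + 2*38²)) = √(-449 + (-9 + 2*1444)) = √(-449 + (-9 + 2888)) = √(-449 + 2879) = √2430 = 9*√30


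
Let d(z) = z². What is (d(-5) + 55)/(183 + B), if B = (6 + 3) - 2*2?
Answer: 20/47 ≈ 0.42553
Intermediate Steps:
B = 5 (B = 9 - 4 = 5)
(d(-5) + 55)/(183 + B) = ((-5)² + 55)/(183 + 5) = (25 + 55)/188 = 80*(1/188) = 20/47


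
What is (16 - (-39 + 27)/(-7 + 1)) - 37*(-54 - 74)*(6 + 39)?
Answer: 213134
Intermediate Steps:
(16 - (-39 + 27)/(-7 + 1)) - 37*(-54 - 74)*(6 + 39) = (16 - (-12)/(-6)) - (-4736)*45 = (16 - (-12)*(-1)/6) - 37*(-5760) = (16 - 1*2) + 213120 = (16 - 2) + 213120 = 14 + 213120 = 213134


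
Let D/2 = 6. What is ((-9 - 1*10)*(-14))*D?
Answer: 3192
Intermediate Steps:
D = 12 (D = 2*6 = 12)
((-9 - 1*10)*(-14))*D = ((-9 - 1*10)*(-14))*12 = ((-9 - 10)*(-14))*12 = -19*(-14)*12 = 266*12 = 3192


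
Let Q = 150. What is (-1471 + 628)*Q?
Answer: -126450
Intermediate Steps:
(-1471 + 628)*Q = (-1471 + 628)*150 = -843*150 = -126450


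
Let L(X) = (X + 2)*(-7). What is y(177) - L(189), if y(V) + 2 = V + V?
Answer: 1689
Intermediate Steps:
y(V) = -2 + 2*V (y(V) = -2 + (V + V) = -2 + 2*V)
L(X) = -14 - 7*X (L(X) = (2 + X)*(-7) = -14 - 7*X)
y(177) - L(189) = (-2 + 2*177) - (-14 - 7*189) = (-2 + 354) - (-14 - 1323) = 352 - 1*(-1337) = 352 + 1337 = 1689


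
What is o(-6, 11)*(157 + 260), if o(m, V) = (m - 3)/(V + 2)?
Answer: -3753/13 ≈ -288.69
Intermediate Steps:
o(m, V) = (-3 + m)/(2 + V)
o(-6, 11)*(157 + 260) = ((-3 - 6)/(2 + 11))*(157 + 260) = (-9/13)*417 = ((1/13)*(-9))*417 = -9/13*417 = -3753/13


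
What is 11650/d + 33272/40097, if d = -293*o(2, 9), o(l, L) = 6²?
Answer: -58088497/211471578 ≈ -0.27469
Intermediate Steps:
o(l, L) = 36
d = -10548 (d = -293*36 = -10548)
11650/d + 33272/40097 = 11650/(-10548) + 33272/40097 = 11650*(-1/10548) + 33272*(1/40097) = -5825/5274 + 33272/40097 = -58088497/211471578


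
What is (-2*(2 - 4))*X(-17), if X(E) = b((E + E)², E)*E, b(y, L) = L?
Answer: 1156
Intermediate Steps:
X(E) = E² (X(E) = E*E = E²)
(-2*(2 - 4))*X(-17) = -2*(2 - 4)*(-17)² = -2*(-2)*289 = 4*289 = 1156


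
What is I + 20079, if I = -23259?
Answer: -3180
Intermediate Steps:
I + 20079 = -23259 + 20079 = -3180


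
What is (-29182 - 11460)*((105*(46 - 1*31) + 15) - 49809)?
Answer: 1959716598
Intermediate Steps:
(-29182 - 11460)*((105*(46 - 1*31) + 15) - 49809) = -40642*((105*(46 - 31) + 15) - 49809) = -40642*((105*15 + 15) - 49809) = -40642*((1575 + 15) - 49809) = -40642*(1590 - 49809) = -40642*(-48219) = 1959716598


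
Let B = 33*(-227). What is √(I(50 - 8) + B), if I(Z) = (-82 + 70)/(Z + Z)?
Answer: I*√367066/7 ≈ 86.551*I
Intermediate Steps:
B = -7491
I(Z) = -6/Z (I(Z) = -12*1/(2*Z) = -6/Z)
√(I(50 - 8) + B) = √(-6/(50 - 8) - 7491) = √(-6/42 - 7491) = √(-6*1/42 - 7491) = √(-⅐ - 7491) = √(-52438/7) = I*√367066/7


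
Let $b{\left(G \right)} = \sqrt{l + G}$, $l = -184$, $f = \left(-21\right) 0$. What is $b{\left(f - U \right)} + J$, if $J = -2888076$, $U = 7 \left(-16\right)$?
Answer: $-2888076 + 6 i \sqrt{2} \approx -2.8881 \cdot 10^{6} + 8.4853 i$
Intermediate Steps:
$f = 0$
$U = -112$
$b{\left(G \right)} = \sqrt{-184 + G}$
$b{\left(f - U \right)} + J = \sqrt{-184 + \left(0 - -112\right)} - 2888076 = \sqrt{-184 + \left(0 + 112\right)} - 2888076 = \sqrt{-184 + 112} - 2888076 = \sqrt{-72} - 2888076 = 6 i \sqrt{2} - 2888076 = -2888076 + 6 i \sqrt{2}$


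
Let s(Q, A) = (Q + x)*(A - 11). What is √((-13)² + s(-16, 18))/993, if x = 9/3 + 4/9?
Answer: √730/2979 ≈ 0.0090697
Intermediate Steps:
x = 31/9 (x = 9*(⅓) + 4*(⅑) = 3 + 4/9 = 31/9 ≈ 3.4444)
s(Q, A) = (-11 + A)*(31/9 + Q) (s(Q, A) = (Q + 31/9)*(A - 11) = (31/9 + Q)*(-11 + A) = (-11 + A)*(31/9 + Q))
√((-13)² + s(-16, 18))/993 = √((-13)² + (-341/9 - 11*(-16) + (31/9)*18 + 18*(-16)))/993 = √(169 + (-341/9 + 176 + 62 - 288))*(1/993) = √(169 - 791/9)*(1/993) = √(730/9)*(1/993) = (√730/3)*(1/993) = √730/2979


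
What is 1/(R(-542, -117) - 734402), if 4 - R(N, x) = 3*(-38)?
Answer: -1/734284 ≈ -1.3619e-6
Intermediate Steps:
R(N, x) = 118 (R(N, x) = 4 - 3*(-38) = 4 - 1*(-114) = 4 + 114 = 118)
1/(R(-542, -117) - 734402) = 1/(118 - 734402) = 1/(-734284) = -1/734284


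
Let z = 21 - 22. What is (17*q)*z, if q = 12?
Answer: -204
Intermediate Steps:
z = -1
(17*q)*z = (17*12)*(-1) = 204*(-1) = -204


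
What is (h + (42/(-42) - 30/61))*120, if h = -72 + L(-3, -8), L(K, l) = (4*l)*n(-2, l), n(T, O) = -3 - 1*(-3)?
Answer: -537960/61 ≈ -8819.0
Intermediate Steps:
n(T, O) = 0 (n(T, O) = -3 + 3 = 0)
L(K, l) = 0 (L(K, l) = (4*l)*0 = 0)
h = -72 (h = -72 + 0 = -72)
(h + (42/(-42) - 30/61))*120 = (-72 + (42/(-42) - 30/61))*120 = (-72 + (42*(-1/42) - 30*1/61))*120 = (-72 + (-1 - 30/61))*120 = (-72 - 91/61)*120 = -4483/61*120 = -537960/61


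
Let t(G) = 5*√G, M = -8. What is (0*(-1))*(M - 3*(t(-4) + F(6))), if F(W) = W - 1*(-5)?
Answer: 0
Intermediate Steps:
F(W) = 5 + W (F(W) = W + 5 = 5 + W)
(0*(-1))*(M - 3*(t(-4) + F(6))) = (0*(-1))*(-8 - 3*(5*√(-4) + (5 + 6))) = 0*(-8 - 3*(5*(2*I) + 11)) = 0*(-8 - 3*(10*I + 11)) = 0*(-8 - 3*(11 + 10*I)) = 0*(-8 + (-33 - 30*I)) = 0*(-41 - 30*I) = 0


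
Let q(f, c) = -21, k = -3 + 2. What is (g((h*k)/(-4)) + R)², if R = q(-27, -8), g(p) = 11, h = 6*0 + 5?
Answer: 100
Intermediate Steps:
k = -1
h = 5 (h = 0 + 5 = 5)
R = -21
(g((h*k)/(-4)) + R)² = (11 - 21)² = (-10)² = 100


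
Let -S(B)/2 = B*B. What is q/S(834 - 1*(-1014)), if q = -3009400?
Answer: 376175/853776 ≈ 0.44060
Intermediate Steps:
S(B) = -2*B² (S(B) = -2*B*B = -2*B²)
q/S(834 - 1*(-1014)) = -3009400*(-1/(2*(834 - 1*(-1014))²)) = -3009400*(-1/(2*(834 + 1014)²)) = -3009400/((-2*1848²)) = -3009400/((-2*3415104)) = -3009400/(-6830208) = -3009400*(-1/6830208) = 376175/853776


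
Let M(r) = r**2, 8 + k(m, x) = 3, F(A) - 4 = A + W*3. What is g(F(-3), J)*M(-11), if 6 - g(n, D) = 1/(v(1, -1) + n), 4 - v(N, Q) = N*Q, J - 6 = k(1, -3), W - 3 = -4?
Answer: 2057/3 ≈ 685.67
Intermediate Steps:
W = -1 (W = 3 - 4 = -1)
F(A) = 1 + A (F(A) = 4 + (A - 1*3) = 4 + (A - 3) = 4 + (-3 + A) = 1 + A)
k(m, x) = -5 (k(m, x) = -8 + 3 = -5)
J = 1 (J = 6 - 5 = 1)
v(N, Q) = 4 - N*Q
g(n, D) = 6 - 1/(5 + n) (g(n, D) = 6 - 1/((4 - 1*1*(-1)) + n) = 6 - 1/((4 + 1) + n) = 6 - 1/(5 + n))
g(F(-3), J)*M(-11) = ((29 + 6*(1 - 3))/(5 + (1 - 3)))*(-11)**2 = ((29 + 6*(-2))/(5 - 2))*121 = ((29 - 12)/3)*121 = ((1/3)*17)*121 = (17/3)*121 = 2057/3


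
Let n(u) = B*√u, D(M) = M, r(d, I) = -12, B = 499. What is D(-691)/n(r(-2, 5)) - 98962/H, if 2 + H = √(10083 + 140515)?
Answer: -98962/75297 - 49481*√150598/75297 + 691*I*√3/2994 ≈ -256.33 + 0.39975*I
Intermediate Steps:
H = -2 + √150598 (H = -2 + √(10083 + 140515) = -2 + √150598 ≈ 386.07)
n(u) = 499*√u
D(-691)/n(r(-2, 5)) - 98962/H = -691*(-I*√3/2994) - 98962/(-2 + √150598) = -(-691)*I*√3/2994 - 98962/(-2 + √150598) = 691*I*√3/2994 - 98962/(-2 + √150598) = -98962/(-2 + √150598) + 691*I*√3/2994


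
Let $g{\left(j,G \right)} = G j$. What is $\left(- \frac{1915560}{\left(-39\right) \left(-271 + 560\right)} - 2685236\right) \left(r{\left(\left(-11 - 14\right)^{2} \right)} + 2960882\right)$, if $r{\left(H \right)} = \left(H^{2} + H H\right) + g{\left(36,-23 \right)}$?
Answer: $- \frac{2220088282113184}{221} \approx -1.0046 \cdot 10^{13}$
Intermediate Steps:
$r{\left(H \right)} = -828 + 2 H^{2}$ ($r{\left(H \right)} = \left(H^{2} + H H\right) - 828 = \left(H^{2} + H^{2}\right) - 828 = 2 H^{2} - 828 = -828 + 2 H^{2}$)
$\left(- \frac{1915560}{\left(-39\right) \left(-271 + 560\right)} - 2685236\right) \left(r{\left(\left(-11 - 14\right)^{2} \right)} + 2960882\right) = \left(- \frac{1915560}{\left(-39\right) \left(-271 + 560\right)} - 2685236\right) \left(\left(-828 + 2 \left(\left(-11 - 14\right)^{2}\right)^{2}\right) + 2960882\right) = \left(- \frac{1915560}{\left(-39\right) 289} - 2685236\right) \left(\left(-828 + 2 \left(\left(-25\right)^{2}\right)^{2}\right) + 2960882\right) = \left(- \frac{1915560}{-11271} - 2685236\right) \left(\left(-828 + 2 \cdot 625^{2}\right) + 2960882\right) = \left(\left(-1915560\right) \left(- \frac{1}{11271}\right) - 2685236\right) \left(\left(-828 + 2 \cdot 390625\right) + 2960882\right) = \left(\frac{37560}{221} - 2685236\right) \left(\left(-828 + 781250\right) + 2960882\right) = - \frac{593399596 \left(780422 + 2960882\right)}{221} = \left(- \frac{593399596}{221}\right) 3741304 = - \frac{2220088282113184}{221}$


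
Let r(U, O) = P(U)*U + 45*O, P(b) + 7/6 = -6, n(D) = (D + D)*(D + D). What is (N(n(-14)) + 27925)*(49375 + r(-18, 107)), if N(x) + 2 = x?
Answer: 1559335533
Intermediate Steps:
n(D) = 4*D² (n(D) = (2*D)*(2*D) = 4*D²)
P(b) = -43/6 (P(b) = -7/6 - 6 = -43/6)
N(x) = -2 + x
r(U, O) = 45*O - 43*U/6 (r(U, O) = -43*U/6 + 45*O = 45*O - 43*U/6)
(N(n(-14)) + 27925)*(49375 + r(-18, 107)) = ((-2 + 4*(-14)²) + 27925)*(49375 + (45*107 - 43/6*(-18))) = ((-2 + 4*196) + 27925)*(49375 + (4815 + 129)) = ((-2 + 784) + 27925)*(49375 + 4944) = (782 + 27925)*54319 = 28707*54319 = 1559335533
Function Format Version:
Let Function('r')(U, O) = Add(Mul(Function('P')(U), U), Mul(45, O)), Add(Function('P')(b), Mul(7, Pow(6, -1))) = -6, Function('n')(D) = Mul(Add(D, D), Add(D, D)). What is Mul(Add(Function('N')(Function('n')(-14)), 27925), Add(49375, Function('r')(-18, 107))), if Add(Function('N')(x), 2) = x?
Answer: 1559335533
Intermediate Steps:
Function('n')(D) = Mul(4, Pow(D, 2)) (Function('n')(D) = Mul(Mul(2, D), Mul(2, D)) = Mul(4, Pow(D, 2)))
Function('P')(b) = Rational(-43, 6) (Function('P')(b) = Add(Rational(-7, 6), -6) = Rational(-43, 6))
Function('N')(x) = Add(-2, x)
Function('r')(U, O) = Add(Mul(45, O), Mul(Rational(-43, 6), U)) (Function('r')(U, O) = Add(Mul(Rational(-43, 6), U), Mul(45, O)) = Add(Mul(45, O), Mul(Rational(-43, 6), U)))
Mul(Add(Function('N')(Function('n')(-14)), 27925), Add(49375, Function('r')(-18, 107))) = Mul(Add(Add(-2, Mul(4, Pow(-14, 2))), 27925), Add(49375, Add(Mul(45, 107), Mul(Rational(-43, 6), -18)))) = Mul(Add(Add(-2, Mul(4, 196)), 27925), Add(49375, Add(4815, 129))) = Mul(Add(Add(-2, 784), 27925), Add(49375, 4944)) = Mul(Add(782, 27925), 54319) = Mul(28707, 54319) = 1559335533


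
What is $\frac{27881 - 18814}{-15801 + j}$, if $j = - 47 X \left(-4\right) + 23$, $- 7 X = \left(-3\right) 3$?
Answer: $- \frac{63469}{108754} \approx -0.5836$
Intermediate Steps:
$X = \frac{9}{7}$ ($X = - \frac{\left(-3\right) 3}{7} = \left(- \frac{1}{7}\right) \left(-9\right) = \frac{9}{7} \approx 1.2857$)
$j = \frac{1853}{7}$ ($j = - 47 \cdot \frac{9}{7} \left(-4\right) + 23 = \left(-47\right) \left(- \frac{36}{7}\right) + 23 = \frac{1692}{7} + 23 = \frac{1853}{7} \approx 264.71$)
$\frac{27881 - 18814}{-15801 + j} = \frac{27881 - 18814}{-15801 + \frac{1853}{7}} = \frac{9067}{- \frac{108754}{7}} = 9067 \left(- \frac{7}{108754}\right) = - \frac{63469}{108754}$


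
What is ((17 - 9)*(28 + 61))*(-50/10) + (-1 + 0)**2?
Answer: -3559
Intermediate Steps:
((17 - 9)*(28 + 61))*(-50/10) + (-1 + 0)**2 = (8*89)*(-50*1/10) + (-1)**2 = 712*(-5) + 1 = -3560 + 1 = -3559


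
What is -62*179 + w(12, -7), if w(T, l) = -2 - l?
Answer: -11093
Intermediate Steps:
-62*179 + w(12, -7) = -62*179 + (-2 - 1*(-7)) = -11098 + (-2 + 7) = -11098 + 5 = -11093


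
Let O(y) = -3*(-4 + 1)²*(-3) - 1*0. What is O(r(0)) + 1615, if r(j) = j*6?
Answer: 1696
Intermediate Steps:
r(j) = 6*j
O(y) = 81 (O(y) = -3*(-3)²*(-3) + 0 = -3*9*(-3) + 0 = -27*(-3) + 0 = 81 + 0 = 81)
O(r(0)) + 1615 = 81 + 1615 = 1696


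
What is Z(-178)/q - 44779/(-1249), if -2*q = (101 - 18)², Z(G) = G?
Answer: 308927175/8604361 ≈ 35.904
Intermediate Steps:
q = -6889/2 (q = -(101 - 18)²/2 = -½*83² = -½*6889 = -6889/2 ≈ -3444.5)
Z(-178)/q - 44779/(-1249) = -178/(-6889/2) - 44779/(-1249) = -178*(-2/6889) - 44779*(-1/1249) = 356/6889 + 44779/1249 = 308927175/8604361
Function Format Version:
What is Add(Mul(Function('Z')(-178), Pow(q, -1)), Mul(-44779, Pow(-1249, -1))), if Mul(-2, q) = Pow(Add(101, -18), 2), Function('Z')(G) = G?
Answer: Rational(308927175, 8604361) ≈ 35.904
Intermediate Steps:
q = Rational(-6889, 2) (q = Mul(Rational(-1, 2), Pow(Add(101, -18), 2)) = Mul(Rational(-1, 2), Pow(83, 2)) = Mul(Rational(-1, 2), 6889) = Rational(-6889, 2) ≈ -3444.5)
Add(Mul(Function('Z')(-178), Pow(q, -1)), Mul(-44779, Pow(-1249, -1))) = Add(Mul(-178, Pow(Rational(-6889, 2), -1)), Mul(-44779, Pow(-1249, -1))) = Add(Mul(-178, Rational(-2, 6889)), Mul(-44779, Rational(-1, 1249))) = Add(Rational(356, 6889), Rational(44779, 1249)) = Rational(308927175, 8604361)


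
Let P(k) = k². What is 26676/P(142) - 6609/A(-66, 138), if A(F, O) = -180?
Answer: 11505463/302460 ≈ 38.040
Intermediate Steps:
26676/P(142) - 6609/A(-66, 138) = 26676/(142²) - 6609/(-180) = 26676/20164 - 6609*(-1/180) = 26676*(1/20164) + 2203/60 = 6669/5041 + 2203/60 = 11505463/302460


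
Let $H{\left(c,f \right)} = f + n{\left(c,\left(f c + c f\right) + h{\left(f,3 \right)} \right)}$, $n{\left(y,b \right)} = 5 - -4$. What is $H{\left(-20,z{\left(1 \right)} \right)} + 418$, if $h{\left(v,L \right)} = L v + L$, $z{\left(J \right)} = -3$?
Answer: $424$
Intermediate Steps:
$h{\left(v,L \right)} = L + L v$
$n{\left(y,b \right)} = 9$ ($n{\left(y,b \right)} = 5 + 4 = 9$)
$H{\left(c,f \right)} = 9 + f$ ($H{\left(c,f \right)} = f + 9 = 9 + f$)
$H{\left(-20,z{\left(1 \right)} \right)} + 418 = \left(9 - 3\right) + 418 = 6 + 418 = 424$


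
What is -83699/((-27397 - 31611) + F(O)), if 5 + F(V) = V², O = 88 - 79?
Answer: 83699/58932 ≈ 1.4203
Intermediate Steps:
O = 9
F(V) = -5 + V²
-83699/((-27397 - 31611) + F(O)) = -83699/((-27397 - 31611) + (-5 + 9²)) = -83699/(-59008 + (-5 + 81)) = -83699/(-59008 + 76) = -83699/(-58932) = -83699*(-1/58932) = 83699/58932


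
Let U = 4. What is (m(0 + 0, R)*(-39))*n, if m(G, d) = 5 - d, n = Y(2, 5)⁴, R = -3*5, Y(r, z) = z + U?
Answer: -5117580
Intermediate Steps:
Y(r, z) = 4 + z (Y(r, z) = z + 4 = 4 + z)
R = -15
n = 6561 (n = (4 + 5)⁴ = 9⁴ = 6561)
(m(0 + 0, R)*(-39))*n = ((5 - 1*(-15))*(-39))*6561 = ((5 + 15)*(-39))*6561 = (20*(-39))*6561 = -780*6561 = -5117580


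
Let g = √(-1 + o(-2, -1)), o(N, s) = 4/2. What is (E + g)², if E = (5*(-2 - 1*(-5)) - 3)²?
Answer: 21025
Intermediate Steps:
o(N, s) = 2 (o(N, s) = 4*(½) = 2)
E = 144 (E = (5*(-2 + 5) - 3)² = (5*3 - 3)² = (15 - 3)² = 12² = 144)
g = 1 (g = √(-1 + 2) = √1 = 1)
(E + g)² = (144 + 1)² = 145² = 21025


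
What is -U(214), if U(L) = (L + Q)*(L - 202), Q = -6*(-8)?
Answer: -3144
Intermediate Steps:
Q = 48
U(L) = (-202 + L)*(48 + L) (U(L) = (L + 48)*(L - 202) = (48 + L)*(-202 + L) = (-202 + L)*(48 + L))
-U(214) = -(-9696 + 214² - 154*214) = -(-9696 + 45796 - 32956) = -1*3144 = -3144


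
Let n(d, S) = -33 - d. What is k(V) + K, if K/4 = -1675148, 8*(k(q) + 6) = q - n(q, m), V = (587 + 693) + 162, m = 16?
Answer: -53601867/8 ≈ -6.7002e+6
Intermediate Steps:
V = 1442 (V = 1280 + 162 = 1442)
k(q) = -15/8 + q/4 (k(q) = -6 + (q - (-33 - q))/8 = -6 + (q + (33 + q))/8 = -6 + (33 + 2*q)/8 = -6 + (33/8 + q/4) = -15/8 + q/4)
K = -6700592 (K = 4*(-1675148) = -6700592)
k(V) + K = (-15/8 + (¼)*1442) - 6700592 = (-15/8 + 721/2) - 6700592 = 2869/8 - 6700592 = -53601867/8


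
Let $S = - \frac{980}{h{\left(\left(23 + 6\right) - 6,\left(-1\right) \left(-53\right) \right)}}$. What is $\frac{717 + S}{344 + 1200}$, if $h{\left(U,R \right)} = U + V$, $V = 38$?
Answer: $\frac{42757}{94184} \approx 0.45397$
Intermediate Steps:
$h{\left(U,R \right)} = 38 + U$ ($h{\left(U,R \right)} = U + 38 = 38 + U$)
$S = - \frac{980}{61}$ ($S = - \frac{980}{38 + \left(\left(23 + 6\right) - 6\right)} = - \frac{980}{38 + \left(29 - 6\right)} = - \frac{980}{38 + 23} = - \frac{980}{61} \approx -16.066$)
$\frac{717 + S}{344 + 1200} = \frac{717 - \frac{980}{61}}{344 + 1200} = \frac{42757}{61 \cdot 1544} = \frac{42757}{61} \cdot \frac{1}{1544} = \frac{42757}{94184}$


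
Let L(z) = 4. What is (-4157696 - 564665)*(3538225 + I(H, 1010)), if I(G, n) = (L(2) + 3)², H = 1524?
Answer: -16709007144914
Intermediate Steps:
I(G, n) = 49 (I(G, n) = (4 + 3)² = 7² = 49)
(-4157696 - 564665)*(3538225 + I(H, 1010)) = (-4157696 - 564665)*(3538225 + 49) = -4722361*3538274 = -16709007144914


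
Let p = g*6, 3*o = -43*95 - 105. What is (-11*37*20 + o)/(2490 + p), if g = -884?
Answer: 14305/4221 ≈ 3.3890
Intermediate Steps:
o = -4190/3 (o = (-43*95 - 105)/3 = (-4085 - 105)/3 = (⅓)*(-4190) = -4190/3 ≈ -1396.7)
p = -5304 (p = -884*6 = -5304)
(-11*37*20 + o)/(2490 + p) = (-11*37*20 - 4190/3)/(2490 - 5304) = (-407*20 - 4190/3)/(-2814) = (-8140 - 4190/3)*(-1/2814) = -28610/3*(-1/2814) = 14305/4221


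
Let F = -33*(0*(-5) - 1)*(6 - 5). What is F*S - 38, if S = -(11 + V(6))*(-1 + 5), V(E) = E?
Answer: -2282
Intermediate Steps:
S = -68 (S = -(11 + 6)*(-1 + 5) = -17*4 = -1*68 = -68)
F = 33 (F = -33*(0 - 1) = -(-33) = -33*(-1) = 33)
F*S - 38 = 33*(-68) - 38 = -2244 - 38 = -2282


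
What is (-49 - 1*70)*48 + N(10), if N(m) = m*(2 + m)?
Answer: -5592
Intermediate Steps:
(-49 - 1*70)*48 + N(10) = (-49 - 1*70)*48 + 10*(2 + 10) = (-49 - 70)*48 + 10*12 = -119*48 + 120 = -5712 + 120 = -5592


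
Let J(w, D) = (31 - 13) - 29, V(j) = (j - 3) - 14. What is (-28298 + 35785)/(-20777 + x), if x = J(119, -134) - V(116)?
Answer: -7487/20887 ≈ -0.35845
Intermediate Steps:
V(j) = -17 + j (V(j) = (-3 + j) - 14 = -17 + j)
J(w, D) = -11 (J(w, D) = 18 - 29 = -11)
x = -110 (x = -11 - (-17 + 116) = -11 - 1*99 = -11 - 99 = -110)
(-28298 + 35785)/(-20777 + x) = (-28298 + 35785)/(-20777 - 110) = 7487/(-20887) = 7487*(-1/20887) = -7487/20887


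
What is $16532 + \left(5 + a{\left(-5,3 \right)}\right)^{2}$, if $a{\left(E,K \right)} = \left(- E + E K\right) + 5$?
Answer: $16532$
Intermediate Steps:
$a{\left(E,K \right)} = 5 - E + E K$
$16532 + \left(5 + a{\left(-5,3 \right)}\right)^{2} = 16532 + \left(5 - 5\right)^{2} = 16532 + 0^{2} = 16532 + 0 = 16532$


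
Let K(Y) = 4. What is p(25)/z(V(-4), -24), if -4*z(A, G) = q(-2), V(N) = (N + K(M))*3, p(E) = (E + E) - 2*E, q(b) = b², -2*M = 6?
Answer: 0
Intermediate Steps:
M = -3 (M = -½*6 = -3)
p(E) = 0 (p(E) = 2*E - 2*E = 0)
V(N) = 12 + 3*N (V(N) = (N + 4)*3 = (4 + N)*3 = 12 + 3*N)
z(A, G) = -1 (z(A, G) = -¼*(-2)² = -¼*4 = -1)
p(25)/z(V(-4), -24) = 0/(-1) = 0*(-1) = 0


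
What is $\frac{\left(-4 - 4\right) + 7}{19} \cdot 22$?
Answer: $- \frac{22}{19} \approx -1.1579$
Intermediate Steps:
$\frac{\left(-4 - 4\right) + 7}{19} \cdot 22 = \frac{-8 + 7}{19} \cdot 22 = \frac{1}{19} \left(-1\right) 22 = \left(- \frac{1}{19}\right) 22 = - \frac{22}{19}$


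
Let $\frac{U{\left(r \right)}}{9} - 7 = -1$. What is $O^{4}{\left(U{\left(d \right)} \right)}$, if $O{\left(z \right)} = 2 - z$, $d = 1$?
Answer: $7311616$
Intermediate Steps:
$U{\left(r \right)} = 54$ ($U{\left(r \right)} = 63 + 9 \left(-1\right) = 63 - 9 = 54$)
$O^{4}{\left(U{\left(d \right)} \right)} = \left(2 - 54\right)^{4} = \left(-52\right)^{4} = 7311616$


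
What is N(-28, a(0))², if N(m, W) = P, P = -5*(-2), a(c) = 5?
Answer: 100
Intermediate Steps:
P = 10
N(m, W) = 10
N(-28, a(0))² = 10² = 100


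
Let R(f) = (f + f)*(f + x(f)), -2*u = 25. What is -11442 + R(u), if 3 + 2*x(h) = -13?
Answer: -21859/2 ≈ -10930.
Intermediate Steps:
u = -25/2 (u = -½*25 = -25/2 ≈ -12.500)
x(h) = -8 (x(h) = -3/2 + (½)*(-13) = -3/2 - 13/2 = -8)
R(f) = 2*f*(-8 + f) (R(f) = (f + f)*(f - 8) = (2*f)*(-8 + f) = 2*f*(-8 + f))
-11442 + R(u) = -11442 + 2*(-25/2)*(-8 - 25/2) = -11442 + 2*(-25/2)*(-41/2) = -11442 + 1025/2 = -21859/2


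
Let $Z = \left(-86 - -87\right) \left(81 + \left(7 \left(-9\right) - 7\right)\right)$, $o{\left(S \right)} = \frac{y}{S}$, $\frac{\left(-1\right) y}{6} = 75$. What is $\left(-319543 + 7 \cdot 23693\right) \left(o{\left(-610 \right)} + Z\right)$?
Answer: $- \frac{110043472}{61} \approx -1.804 \cdot 10^{6}$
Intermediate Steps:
$y = -450$ ($y = \left(-6\right) 75 = -450$)
$o{\left(S \right)} = - \frac{450}{S}$
$Z = 11$ ($Z = \left(-86 + 87\right) \left(81 - 70\right) = 1 \left(81 - 70\right) = 1 \cdot 11 = 11$)
$\left(-319543 + 7 \cdot 23693\right) \left(o{\left(-610 \right)} + Z\right) = \left(-319543 + 7 \cdot 23693\right) \left(- \frac{450}{-610} + 11\right) = \left(-319543 + 165851\right) \left(\left(-450\right) \left(- \frac{1}{610}\right) + 11\right) = - 153692 \left(\frac{45}{61} + 11\right) = \left(-153692\right) \frac{716}{61} = - \frac{110043472}{61}$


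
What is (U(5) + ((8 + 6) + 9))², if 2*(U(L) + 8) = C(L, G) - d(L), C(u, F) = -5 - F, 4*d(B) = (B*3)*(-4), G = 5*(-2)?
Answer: 625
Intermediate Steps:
G = -10
d(B) = -3*B (d(B) = ((B*3)*(-4))/4 = ((3*B)*(-4))/4 = (-12*B)/4 = -3*B)
U(L) = -11/2 + 3*L/2 (U(L) = -8 + ((-5 - 1*(-10)) - (-3)*L)/2 = -8 + ((-5 + 10) + 3*L)/2 = -8 + (5 + 3*L)/2 = -8 + (5/2 + 3*L/2) = -11/2 + 3*L/2)
(U(5) + ((8 + 6) + 9))² = ((-11/2 + (3/2)*5) + ((8 + 6) + 9))² = ((-11/2 + 15/2) + (14 + 9))² = (2 + 23)² = 25² = 625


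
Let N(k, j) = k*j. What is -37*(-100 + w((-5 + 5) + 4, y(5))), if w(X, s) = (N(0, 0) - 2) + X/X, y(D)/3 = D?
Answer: 3737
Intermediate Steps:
y(D) = 3*D
N(k, j) = j*k
w(X, s) = -1 (w(X, s) = (0*0 - 2) + X/X = (0 - 2) + 1 = -2 + 1 = -1)
-37*(-100 + w((-5 + 5) + 4, y(5))) = -37*(-100 - 1) = -37*(-101) = 3737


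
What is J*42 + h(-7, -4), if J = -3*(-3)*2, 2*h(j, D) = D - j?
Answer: 1515/2 ≈ 757.50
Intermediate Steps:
h(j, D) = D/2 - j/2 (h(j, D) = (D - j)/2 = D/2 - j/2)
J = 18 (J = 9*2 = 18)
J*42 + h(-7, -4) = 18*42 + ((1/2)*(-4) - 1/2*(-7)) = 756 + (-2 + 7/2) = 756 + 3/2 = 1515/2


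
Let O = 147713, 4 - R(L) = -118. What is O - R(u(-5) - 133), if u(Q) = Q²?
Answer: 147591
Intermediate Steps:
R(L) = 122 (R(L) = 4 - 1*(-118) = 4 + 118 = 122)
O - R(u(-5) - 133) = 147713 - 1*122 = 147713 - 122 = 147591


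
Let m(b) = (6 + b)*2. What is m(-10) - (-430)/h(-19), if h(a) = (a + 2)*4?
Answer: -487/34 ≈ -14.324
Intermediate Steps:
m(b) = 12 + 2*b
h(a) = 8 + 4*a (h(a) = (2 + a)*4 = 8 + 4*a)
m(-10) - (-430)/h(-19) = (12 + 2*(-10)) - (-430)/(8 + 4*(-19)) = (12 - 20) - (-430)/(8 - 76) = -8 - (-430)/(-68) = -8 - (-430)*(-1)/68 = -8 - 1*215/34 = -8 - 215/34 = -487/34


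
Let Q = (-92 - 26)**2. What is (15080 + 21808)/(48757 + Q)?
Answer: 36888/62681 ≈ 0.58850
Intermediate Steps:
Q = 13924 (Q = (-118)**2 = 13924)
(15080 + 21808)/(48757 + Q) = (15080 + 21808)/(48757 + 13924) = 36888/62681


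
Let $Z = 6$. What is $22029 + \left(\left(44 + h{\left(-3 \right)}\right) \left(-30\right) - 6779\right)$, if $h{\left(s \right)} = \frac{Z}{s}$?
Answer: $13990$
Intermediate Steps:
$h{\left(s \right)} = \frac{6}{s}$
$22029 + \left(\left(44 + h{\left(-3 \right)}\right) \left(-30\right) - 6779\right) = 22029 - \left(6779 - \left(44 + \frac{6}{-3}\right) \left(-30\right)\right) = 22029 - \left(6779 - \left(44 + 6 \left(- \frac{1}{3}\right)\right) \left(-30\right)\right) = 22029 - \left(6779 - \left(44 - 2\right) \left(-30\right)\right) = 22029 + \left(42 \left(-30\right) - 6779\right) = 22029 - 8039 = 13990$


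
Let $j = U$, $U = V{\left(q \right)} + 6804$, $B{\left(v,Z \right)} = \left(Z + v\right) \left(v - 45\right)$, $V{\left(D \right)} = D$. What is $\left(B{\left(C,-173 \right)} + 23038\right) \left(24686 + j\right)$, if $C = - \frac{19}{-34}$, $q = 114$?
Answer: $\frac{280413766821}{289} \approx 9.7029 \cdot 10^{8}$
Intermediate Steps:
$C = \frac{19}{34}$ ($C = \left(-19\right) \left(- \frac{1}{34}\right) = \frac{19}{34} \approx 0.55882$)
$B{\left(v,Z \right)} = \left(-45 + v\right) \left(Z + v\right)$ ($B{\left(v,Z \right)} = \left(Z + v\right) \left(-45 + v\right) = \left(-45 + v\right) \left(Z + v\right)$)
$U = 6918$ ($U = 114 + 6804 = 6918$)
$j = 6918$
$\left(B{\left(C,-173 \right)} + 23038\right) \left(24686 + j\right) = \left(\left(\left(\frac{19}{34}\right)^{2} - -7785 - \frac{855}{34} - \frac{3287}{34}\right) + 23038\right) \left(24686 + 6918\right) = \left(\left(\frac{361}{1156} + 7785 - \frac{855}{34} - \frac{3287}{34}\right) + 23038\right) 31604 = \left(\frac{8858993}{1156} + 23038\right) 31604 = \frac{35490921}{1156} \cdot 31604 = \frac{280413766821}{289}$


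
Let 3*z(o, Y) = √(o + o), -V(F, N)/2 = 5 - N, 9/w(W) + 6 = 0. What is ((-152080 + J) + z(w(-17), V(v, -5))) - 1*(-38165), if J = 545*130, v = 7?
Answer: -43065 + I*√3/3 ≈ -43065.0 + 0.57735*I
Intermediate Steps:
w(W) = -3/2 (w(W) = 9/(-6 + 0) = 9/(-6) = 9*(-⅙) = -3/2)
V(F, N) = -10 + 2*N (V(F, N) = -2*(5 - N) = -10 + 2*N)
z(o, Y) = √2*√o/3 (z(o, Y) = √(o + o)/3 = √(2*o)/3 = (√2*√o)/3 = √2*√o/3)
J = 70850
((-152080 + J) + z(w(-17), V(v, -5))) - 1*(-38165) = ((-152080 + 70850) + √2*√(-3/2)/3) - 1*(-38165) = (-81230 + √2*(I*√6/2)/3) + 38165 = (-81230 + I*√3/3) + 38165 = -43065 + I*√3/3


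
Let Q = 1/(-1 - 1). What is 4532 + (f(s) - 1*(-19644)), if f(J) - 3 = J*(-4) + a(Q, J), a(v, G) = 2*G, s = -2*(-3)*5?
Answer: 24119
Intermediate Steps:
Q = -½ (Q = 1/(-2) = -½ ≈ -0.50000)
s = 30 (s = 6*5 = 30)
f(J) = 3 - 2*J (f(J) = 3 + (J*(-4) + 2*J) = 3 + (-4*J + 2*J) = 3 - 2*J)
4532 + (f(s) - 1*(-19644)) = 4532 + ((3 - 2*30) - 1*(-19644)) = 4532 + ((3 - 60) + 19644) = 4532 + (-57 + 19644) = 4532 + 19587 = 24119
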